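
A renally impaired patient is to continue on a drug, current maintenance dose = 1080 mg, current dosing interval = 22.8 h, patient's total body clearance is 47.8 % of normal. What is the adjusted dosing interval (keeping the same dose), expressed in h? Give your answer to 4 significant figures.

To keep the same average steady-state level, dosing rate must scale with clearance.
CL ratio = 47.8 / 100 = 0.4780
New interval (same dose) = 22.8 / 0.4780 = 47.70 h

47.70 h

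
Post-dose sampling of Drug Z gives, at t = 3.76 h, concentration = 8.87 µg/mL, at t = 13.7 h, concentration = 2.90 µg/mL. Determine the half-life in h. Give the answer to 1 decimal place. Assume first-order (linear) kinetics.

6.2 h

k = ln(C₁/C₂) / (t₂ − t₁) = ln(8.87/2.90) / (13.7 − 3.76)
  = 1.118 / 9.940 = 0.1125 h⁻¹
t½ = ln2 / k = 0.693147 / 0.1125 = 6.161 h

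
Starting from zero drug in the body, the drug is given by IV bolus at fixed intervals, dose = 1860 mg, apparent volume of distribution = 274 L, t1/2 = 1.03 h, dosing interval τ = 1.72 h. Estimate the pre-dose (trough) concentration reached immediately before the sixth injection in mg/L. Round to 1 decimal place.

C₀ per dose = Dose / Vd = 1860 / 274 = 6.788 mg/L
k = ln2 / t½ = 0.693147 / 1.03 = 0.6730 h⁻¹
Fraction remaining after one interval: r = e^(−kτ) = e^(−0.6730 × 1.72) = 0.3143
Before dose 6, 5 doses have been given (aged 1τ, 2τ, 3τ, 4τ, 5τ).
C_trough = C₀ × (r + r² + … + r^5) = C₀ × r(1−r^5)/(1−r)
        = 6.788 × 0.3143 × (1 − 0.003067) / (1 − 0.3143) = 3.102 mg/L

3.1 mg/L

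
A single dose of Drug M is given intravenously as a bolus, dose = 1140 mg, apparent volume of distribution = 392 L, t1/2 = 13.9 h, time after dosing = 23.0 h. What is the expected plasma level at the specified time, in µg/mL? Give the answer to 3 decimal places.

C₀ = Dose / Vd = 1140 / 392 = 2.908 mg/L
k = ln2 / t½ = 0.693147 / 13.9 = 0.04987 h⁻¹
C = C₀ · e^(−k·t) = 2.908 × e^(−0.04987 × 23.0)
  = 2.908 × 0.3176 = 0.9236 mg/L
(0.9236 mg/L = 0.9236 µg/mL)

0.924 µg/mL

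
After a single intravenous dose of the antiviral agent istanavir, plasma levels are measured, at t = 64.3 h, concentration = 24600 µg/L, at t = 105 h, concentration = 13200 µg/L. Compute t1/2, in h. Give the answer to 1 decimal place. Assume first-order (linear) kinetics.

k = ln(C₁/C₂) / (t₂ − t₁) = ln(24600/13200) / (105 − 64.3)
  = 0.6225 / 40.70 = 0.01529 h⁻¹
t½ = ln2 / k = 0.693147 / 0.01529 = 45.33 h

45.3 h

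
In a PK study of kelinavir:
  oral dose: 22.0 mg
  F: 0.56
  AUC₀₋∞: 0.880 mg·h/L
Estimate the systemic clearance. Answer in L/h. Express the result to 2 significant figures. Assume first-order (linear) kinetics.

CL = F·Dose / AUC = 0.56 × 22.0 / 0.880 = 14.00 L/h

14 L/h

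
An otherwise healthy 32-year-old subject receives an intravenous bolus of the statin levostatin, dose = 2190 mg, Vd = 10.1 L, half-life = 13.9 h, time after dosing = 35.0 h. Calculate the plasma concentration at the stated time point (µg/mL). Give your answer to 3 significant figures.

C₀ = Dose / Vd = 2190 / 10.1 = 216.8 mg/L
k = ln2 / t½ = 0.693147 / 13.9 = 0.04987 h⁻¹
C = C₀ · e^(−k·t) = 216.8 × e^(−0.04987 × 35.0)
  = 216.8 × 0.1746 = 37.85 mg/L
(37.85 mg/L = 37.85 µg/mL)

37.9 µg/mL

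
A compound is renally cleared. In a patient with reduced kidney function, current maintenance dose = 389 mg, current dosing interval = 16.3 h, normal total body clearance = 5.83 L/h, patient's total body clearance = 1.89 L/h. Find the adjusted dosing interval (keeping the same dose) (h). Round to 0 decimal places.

To keep the same average steady-state level, dosing rate must scale with clearance.
CL ratio = 1.89 / 5.83 = 0.3242
New interval (same dose) = 16.3 / 0.3242 = 50.28 h

50 h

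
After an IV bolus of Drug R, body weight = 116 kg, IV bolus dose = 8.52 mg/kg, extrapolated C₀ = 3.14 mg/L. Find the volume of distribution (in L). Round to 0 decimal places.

Dose = 8.52 × 116 = 988.3 mg
Vd = Dose / C₀ = 988.3 / 3.14 = 314.7 L

315 L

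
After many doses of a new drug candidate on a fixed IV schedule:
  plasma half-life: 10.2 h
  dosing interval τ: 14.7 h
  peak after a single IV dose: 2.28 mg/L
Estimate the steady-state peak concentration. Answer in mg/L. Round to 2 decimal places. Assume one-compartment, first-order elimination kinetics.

k = ln2 / t½ = 0.693147 / 10.2 = 0.06796 h⁻¹
e^(−kτ) = e^(−0.06796 × 14.7) = 0.3682
Accumulation ratio R = 1 / (1 − e^(−kτ)) = 1 / (1 − 0.3682) = 1.583
Steady-state peak = C₀ × R = 2.28 × 1.583 = 3.609 mg/L

3.61 mg/L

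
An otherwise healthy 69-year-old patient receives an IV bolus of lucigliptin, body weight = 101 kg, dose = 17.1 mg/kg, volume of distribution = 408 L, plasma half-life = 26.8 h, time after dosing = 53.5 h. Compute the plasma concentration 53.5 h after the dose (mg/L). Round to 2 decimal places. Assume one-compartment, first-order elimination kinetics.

Total dose = 17.1 × 101 = 1727 mg
C₀ = Dose / Vd = 1727 / 408 = 4.233 mg/L
k = ln2 / t½ = 0.693147 / 26.8 = 0.02586 h⁻¹
C = C₀ · e^(−k·t) = 4.233 × e^(−0.02586 × 53.5)
  = 4.233 × 0.2507 = 1.061 mg/L

1.06 mg/L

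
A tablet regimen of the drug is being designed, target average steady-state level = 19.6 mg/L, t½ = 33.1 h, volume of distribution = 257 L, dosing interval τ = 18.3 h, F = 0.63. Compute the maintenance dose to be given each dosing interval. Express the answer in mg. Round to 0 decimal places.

k = ln2 / t½ = 0.693147 / 33.1 = 0.02094 h⁻¹
CL = k × Vd = 0.02094 × 257 = 5.382 L/h
At steady state, F × (Dose/τ) = Css × CL.
Dose = Css × CL × τ / F = 19.6 × 5.382 × 18.3 / 0.63 = 3064 mg

3064 mg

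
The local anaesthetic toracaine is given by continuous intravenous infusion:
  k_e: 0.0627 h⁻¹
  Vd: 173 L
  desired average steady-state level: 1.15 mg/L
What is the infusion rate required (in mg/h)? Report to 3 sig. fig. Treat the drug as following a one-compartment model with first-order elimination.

CL = k × Vd = 0.06270 × 173 = 10.85 L/h
At steady state, infusion rate R₀ = Css × CL = 1.15 × 10.85 = 12.48 mg/h

12.5 mg/h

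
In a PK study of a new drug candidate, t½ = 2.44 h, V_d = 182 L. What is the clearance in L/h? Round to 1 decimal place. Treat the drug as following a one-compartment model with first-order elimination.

51.7 L/h

k = ln2 / t½ = 0.693147 / 2.44 = 0.2841 h⁻¹
CL = k × Vd = 0.2841 × 182 = 51.71 L/h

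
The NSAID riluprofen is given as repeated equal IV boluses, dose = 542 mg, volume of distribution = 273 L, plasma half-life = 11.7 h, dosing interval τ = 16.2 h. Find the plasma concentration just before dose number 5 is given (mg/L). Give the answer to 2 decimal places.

1.21 mg/L

C₀ per dose = Dose / Vd = 542 / 273 = 1.985 mg/L
k = ln2 / t½ = 0.693147 / 11.7 = 0.05924 h⁻¹
Fraction remaining after one interval: r = e^(−kτ) = e^(−0.05924 × 16.2) = 0.3830
Before dose 5, 4 doses have been given (aged 1τ, 2τ, 3τ, 4τ).
C_trough = C₀ × (r + r² + … + r^4) = C₀ × r(1−r^4)/(1−r)
        = 1.985 × 0.3830 × (1 − 0.02152) / (1 − 0.3830) = 1.206 mg/L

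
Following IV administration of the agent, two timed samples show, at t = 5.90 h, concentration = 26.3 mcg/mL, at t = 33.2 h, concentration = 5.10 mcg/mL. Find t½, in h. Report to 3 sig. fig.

11.5 h

k = ln(C₁/C₂) / (t₂ − t₁) = ln(26.3/5.10) / (33.2 − 5.90)
  = 1.640 / 27.30 = 0.06007 h⁻¹
t½ = ln2 / k = 0.693147 / 0.06007 = 11.54 h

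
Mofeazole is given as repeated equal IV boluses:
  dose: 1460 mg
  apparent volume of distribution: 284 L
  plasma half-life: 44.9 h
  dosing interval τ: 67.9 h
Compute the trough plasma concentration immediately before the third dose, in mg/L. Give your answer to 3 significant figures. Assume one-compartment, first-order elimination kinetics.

C₀ per dose = Dose / Vd = 1460 / 284 = 5.141 mg/L
k = ln2 / t½ = 0.693147 / 44.9 = 0.01544 h⁻¹
Fraction remaining after one interval: r = e^(−kτ) = e^(−0.01544 × 67.9) = 0.3505
Before dose 3, 2 doses have been given (aged 1τ, 2τ).
C_trough = C₀ × (r + r²) = 5.141 × (0.3505 + 0.1229) = 2.434 mg/L

2.43 mg/L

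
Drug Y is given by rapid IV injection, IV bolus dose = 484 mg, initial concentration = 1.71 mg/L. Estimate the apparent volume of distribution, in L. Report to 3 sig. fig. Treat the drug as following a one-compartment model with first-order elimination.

283 L

Vd = Dose / C₀ = 484.0 / 1.71 = 283.0 L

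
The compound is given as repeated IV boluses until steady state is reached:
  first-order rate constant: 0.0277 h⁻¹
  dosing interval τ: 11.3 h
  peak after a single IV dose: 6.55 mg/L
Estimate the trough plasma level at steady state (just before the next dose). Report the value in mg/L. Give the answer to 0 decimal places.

18 mg/L

e^(−kτ) = e^(−0.02770 × 11.3) = 0.7312
Accumulation ratio R = 1 / (1 − e^(−kτ)) = 1 / (1 − 0.7312) = 3.720
Steady-state trough = C₀ × R × e^(−kτ) = 6.55 × 3.720 × 0.7312 = 17.82 mg/L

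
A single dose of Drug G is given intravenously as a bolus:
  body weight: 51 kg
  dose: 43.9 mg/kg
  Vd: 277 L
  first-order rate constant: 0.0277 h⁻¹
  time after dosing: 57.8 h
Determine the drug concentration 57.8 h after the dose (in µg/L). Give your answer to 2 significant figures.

Total dose = 43.9 × 51 = 2239 mg
C₀ = Dose / Vd = 2239 / 277 = 8.083 mg/L
C = C₀ · e^(−k·t) = 8.083 × e^(−0.02770 × 57.8)
  = 8.083 × 0.2017 = 1.630 mg/L
Convert: 1.630 mg/L × 1000 = 1630 µg/L

1600 µg/L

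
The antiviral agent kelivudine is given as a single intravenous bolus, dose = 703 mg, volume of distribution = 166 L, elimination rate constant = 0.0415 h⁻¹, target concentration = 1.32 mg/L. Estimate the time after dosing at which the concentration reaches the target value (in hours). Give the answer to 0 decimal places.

28 h

C₀ = Dose / Vd = 703.0 / 166 = 4.235 mg/L
t = ln(C₀ / C) / k = ln(4.235 / 1.32) / 0.04150
  = ln(3.208) / 0.04150 = 1.166 / 0.04150 = 28.10 h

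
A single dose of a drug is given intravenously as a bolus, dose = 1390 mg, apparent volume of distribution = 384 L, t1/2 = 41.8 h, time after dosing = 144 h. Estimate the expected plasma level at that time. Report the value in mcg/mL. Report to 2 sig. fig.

C₀ = Dose / Vd = 1390 / 384 = 3.620 mg/L
k = ln2 / t½ = 0.693147 / 41.8 = 0.01658 h⁻¹
C = C₀ · e^(−k·t) = 3.620 × e^(−0.01658 × 144)
  = 3.620 × 0.09186 = 0.3325 mg/L
(0.3325 mg/L = 0.3325 mcg/mL)

0.33 mcg/mL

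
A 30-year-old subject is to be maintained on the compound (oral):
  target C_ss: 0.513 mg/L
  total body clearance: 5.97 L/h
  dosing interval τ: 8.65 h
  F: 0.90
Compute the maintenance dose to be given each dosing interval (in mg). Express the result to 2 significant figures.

29 mg

At steady state, F × (Dose/τ) = Css × CL.
Dose = Css × CL × τ / F = 0.513 × 5.970 × 8.65 / 0.90 = 29.44 mg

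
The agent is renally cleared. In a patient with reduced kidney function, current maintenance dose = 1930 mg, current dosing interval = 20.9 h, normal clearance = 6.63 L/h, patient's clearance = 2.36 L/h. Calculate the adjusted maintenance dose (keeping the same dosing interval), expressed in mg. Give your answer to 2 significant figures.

690 mg

To keep the same average steady-state level, dosing rate must scale with clearance.
CL ratio = 2.36 / 6.63 = 0.3560
New dose (same interval) = 1930 × 0.3560 = 687.1 mg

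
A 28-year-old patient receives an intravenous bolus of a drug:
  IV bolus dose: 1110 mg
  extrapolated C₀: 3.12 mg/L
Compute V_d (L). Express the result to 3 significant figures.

356 L

Vd = Dose / C₀ = 1110 / 3.12 = 355.8 L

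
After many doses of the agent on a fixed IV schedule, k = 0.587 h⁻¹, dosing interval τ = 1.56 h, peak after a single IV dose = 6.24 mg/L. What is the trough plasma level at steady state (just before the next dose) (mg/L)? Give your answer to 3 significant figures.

4.16 mg/L

e^(−kτ) = e^(−0.5870 × 1.56) = 0.4002
Accumulation ratio R = 1 / (1 − e^(−kτ)) = 1 / (1 − 0.4002) = 1.667
Steady-state trough = C₀ × R × e^(−kτ) = 6.24 × 1.667 × 0.4002 = 4.163 mg/L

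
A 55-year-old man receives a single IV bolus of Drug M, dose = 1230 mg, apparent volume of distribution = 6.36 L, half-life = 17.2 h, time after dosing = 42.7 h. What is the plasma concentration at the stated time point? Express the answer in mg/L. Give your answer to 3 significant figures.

C₀ = Dose / Vd = 1230 / 6.36 = 193.4 mg/L
k = ln2 / t½ = 0.693147 / 17.2 = 0.04030 h⁻¹
C = C₀ · e^(−k·t) = 193.4 × e^(−0.04030 × 42.7)
  = 193.4 × 0.1789 = 34.60 mg/L

34.6 mg/L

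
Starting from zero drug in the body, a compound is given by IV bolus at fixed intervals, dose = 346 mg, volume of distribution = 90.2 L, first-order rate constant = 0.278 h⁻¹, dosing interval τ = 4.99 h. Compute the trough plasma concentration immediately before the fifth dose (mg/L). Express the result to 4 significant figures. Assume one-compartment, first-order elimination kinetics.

1.272 mg/L

C₀ per dose = Dose / Vd = 346 / 90.2 = 3.836 mg/L
Fraction remaining after one interval: r = e^(−kτ) = e^(−0.2780 × 4.99) = 0.2498
Before dose 5, 4 doses have been given (aged 1τ, 2τ, 3τ, 4τ).
C_trough = C₀ × (r + r² + … + r^4) = C₀ × r(1−r^4)/(1−r)
        = 3.836 × 0.2498 × (1 − 0.003894) / (1 − 0.2498) = 1.272 mg/L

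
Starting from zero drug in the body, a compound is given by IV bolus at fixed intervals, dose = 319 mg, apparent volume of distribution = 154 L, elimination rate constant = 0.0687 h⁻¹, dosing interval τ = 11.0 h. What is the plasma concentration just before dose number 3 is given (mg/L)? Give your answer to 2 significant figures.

1.4 mg/L

C₀ per dose = Dose / Vd = 319 / 154 = 2.071 mg/L
Fraction remaining after one interval: r = e^(−kτ) = e^(−0.06870 × 11.0) = 0.4697
Before dose 3, 2 doses have been given (aged 1τ, 2τ).
C_trough = C₀ × (r + r²) = 2.071 × (0.4697 + 0.2206) = 1.430 mg/L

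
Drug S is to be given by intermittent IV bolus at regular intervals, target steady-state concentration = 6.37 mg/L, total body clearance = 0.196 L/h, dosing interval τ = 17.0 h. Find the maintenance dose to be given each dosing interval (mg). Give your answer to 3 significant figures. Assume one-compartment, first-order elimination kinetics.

At steady state, Dose/τ = Css × CL.
Dose = Css × CL × τ = 6.37 × 0.1960 × 17.0 = 21.22 mg

21.2 mg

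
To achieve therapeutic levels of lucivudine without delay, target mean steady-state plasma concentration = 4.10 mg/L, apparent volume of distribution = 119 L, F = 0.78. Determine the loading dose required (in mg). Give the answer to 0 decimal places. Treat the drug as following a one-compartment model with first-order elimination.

LD = Css × Vd / F = 4.10 × 119 / 0.78 = 625.5 mg

626 mg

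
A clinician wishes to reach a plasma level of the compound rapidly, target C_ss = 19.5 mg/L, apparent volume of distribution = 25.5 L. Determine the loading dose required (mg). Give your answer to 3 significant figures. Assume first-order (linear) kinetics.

LD = Css × Vd = 19.5 × 25.5 = 497.3 mg

497 mg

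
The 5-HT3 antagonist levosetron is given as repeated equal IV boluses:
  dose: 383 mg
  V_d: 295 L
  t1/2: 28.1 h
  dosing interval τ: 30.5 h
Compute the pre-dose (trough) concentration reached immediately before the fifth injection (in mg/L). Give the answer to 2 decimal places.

1.10 mg/L

C₀ per dose = Dose / Vd = 383 / 295 = 1.298 mg/L
k = ln2 / t½ = 0.693147 / 28.1 = 0.02467 h⁻¹
Fraction remaining after one interval: r = e^(−kτ) = e^(−0.02467 × 30.5) = 0.4712
Before dose 5, 4 doses have been given (aged 1τ, 2τ, 3τ, 4τ).
C_trough = C₀ × (r + r² + … + r^4) = C₀ × r(1−r^4)/(1−r)
        = 1.298 × 0.4712 × (1 − 0.04930) / (1 − 0.4712) = 1.100 mg/L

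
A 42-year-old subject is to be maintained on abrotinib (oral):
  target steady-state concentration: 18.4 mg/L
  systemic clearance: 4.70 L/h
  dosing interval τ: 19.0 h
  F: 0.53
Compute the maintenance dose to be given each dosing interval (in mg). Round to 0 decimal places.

At steady state, F × (Dose/τ) = Css × CL.
Dose = Css × CL × τ / F = 18.4 × 4.700 × 19.0 / 0.53 = 3100 mg

3100 mg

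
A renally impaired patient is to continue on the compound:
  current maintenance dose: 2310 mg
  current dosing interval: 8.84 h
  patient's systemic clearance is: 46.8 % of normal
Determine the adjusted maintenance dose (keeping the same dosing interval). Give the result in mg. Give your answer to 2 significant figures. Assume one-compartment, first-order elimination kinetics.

To keep the same average steady-state level, dosing rate must scale with clearance.
CL ratio = 46.8 / 100 = 0.4680
New dose (same interval) = 2310 × 0.4680 = 1081 mg

1100 mg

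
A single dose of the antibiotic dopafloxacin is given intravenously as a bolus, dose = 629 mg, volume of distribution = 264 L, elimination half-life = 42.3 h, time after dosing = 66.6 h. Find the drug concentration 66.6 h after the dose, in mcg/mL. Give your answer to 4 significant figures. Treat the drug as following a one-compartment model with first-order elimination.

0.8000 mcg/mL

C₀ = Dose / Vd = 629.0 / 264 = 2.383 mg/L
k = ln2 / t½ = 0.693147 / 42.3 = 0.01639 h⁻¹
C = C₀ · e^(−k·t) = 2.383 × e^(−0.01639 × 66.6)
  = 2.383 × 0.3357 = 0.8000 mg/L
(0.8000 mg/L = 0.8000 mcg/mL)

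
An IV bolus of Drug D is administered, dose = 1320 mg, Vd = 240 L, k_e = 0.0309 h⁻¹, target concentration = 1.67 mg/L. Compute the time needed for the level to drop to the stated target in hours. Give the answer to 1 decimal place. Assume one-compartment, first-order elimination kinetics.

C₀ = Dose / Vd = 1320 / 240 = 5.500 mg/L
t = ln(C₀ / C) / k = ln(5.500 / 1.67) / 0.03090
  = ln(3.293) / 0.03090 = 1.192 / 0.03090 = 38.58 h

38.6 h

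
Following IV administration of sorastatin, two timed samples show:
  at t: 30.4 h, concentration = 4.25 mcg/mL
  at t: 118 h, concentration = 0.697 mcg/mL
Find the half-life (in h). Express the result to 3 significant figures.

33.6 h

k = ln(C₁/C₂) / (t₂ − t₁) = ln(4.25/0.697) / (118 − 30.4)
  = 1.808 / 87.60 = 0.02064 h⁻¹
t½ = ln2 / k = 0.693147 / 0.02064 = 33.58 h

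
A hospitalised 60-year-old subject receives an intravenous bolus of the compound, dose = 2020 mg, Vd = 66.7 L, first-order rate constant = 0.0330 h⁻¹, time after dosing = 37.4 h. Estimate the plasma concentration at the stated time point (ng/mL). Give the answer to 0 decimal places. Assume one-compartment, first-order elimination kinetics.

C₀ = Dose / Vd = 2020 / 66.7 = 30.28 mg/L
C = C₀ · e^(−k·t) = 30.28 × e^(−0.03300 × 37.4)
  = 30.28 × 0.2911 = 8.815 mg/L
Convert: 8.815 mg/L × 1000 = 8815 ng/mL

8815 ng/mL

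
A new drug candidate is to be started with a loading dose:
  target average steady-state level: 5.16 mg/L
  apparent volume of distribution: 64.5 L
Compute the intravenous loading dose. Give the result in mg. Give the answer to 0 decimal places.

333 mg

LD = Css × Vd = 5.16 × 64.5 = 332.8 mg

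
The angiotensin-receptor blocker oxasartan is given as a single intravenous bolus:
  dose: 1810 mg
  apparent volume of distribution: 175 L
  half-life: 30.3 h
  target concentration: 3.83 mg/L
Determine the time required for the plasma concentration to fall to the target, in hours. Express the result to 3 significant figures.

43.4 h

C₀ = Dose / Vd = 1810 / 175 = 10.34 mg/L
k = ln2 / t½ = 0.693147 / 30.3 = 0.02288 h⁻¹
t = ln(C₀ / C) / k = ln(10.34 / 3.83) / 0.02288
  = ln(2.700) / 0.02288 = 0.9933 / 0.02288 = 43.41 h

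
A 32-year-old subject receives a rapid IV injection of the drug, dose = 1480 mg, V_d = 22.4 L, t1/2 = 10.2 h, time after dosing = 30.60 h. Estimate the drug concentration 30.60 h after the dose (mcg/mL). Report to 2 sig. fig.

C₀ = Dose / Vd = 1480 / 22.4 = 66.07 mg/L
k = ln2 / t½ = 0.693147 / 10.2 = 0.06796 h⁻¹
t / t½ = 30.60 / 10.2 = 3 half-lives
C = C₀ × (1/2)^3 = 66.07 × 0.1250 = 8.259 mg/L
(8.259 mg/L = 8.259 mcg/mL)

8.3 mcg/mL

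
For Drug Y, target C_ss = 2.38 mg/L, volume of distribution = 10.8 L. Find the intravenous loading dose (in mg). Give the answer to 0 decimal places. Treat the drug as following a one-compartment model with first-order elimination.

LD = Css × Vd = 2.38 × 10.8 = 25.70 mg

26 mg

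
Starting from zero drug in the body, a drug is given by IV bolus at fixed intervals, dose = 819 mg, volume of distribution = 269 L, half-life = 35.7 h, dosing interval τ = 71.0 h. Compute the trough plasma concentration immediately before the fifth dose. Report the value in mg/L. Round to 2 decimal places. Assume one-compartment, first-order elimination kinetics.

1.02 mg/L

C₀ per dose = Dose / Vd = 819 / 269 = 3.045 mg/L
k = ln2 / t½ = 0.693147 / 35.7 = 0.01942 h⁻¹
Fraction remaining after one interval: r = e^(−kτ) = e^(−0.01942 × 71.0) = 0.2519
Before dose 5, 4 doses have been given (aged 1τ, 2τ, 3τ, 4τ).
C_trough = C₀ × (r + r² + … + r^4) = C₀ × r(1−r^4)/(1−r)
        = 3.045 × 0.2519 × (1 − 0.004026) / (1 − 0.2519) = 1.021 mg/L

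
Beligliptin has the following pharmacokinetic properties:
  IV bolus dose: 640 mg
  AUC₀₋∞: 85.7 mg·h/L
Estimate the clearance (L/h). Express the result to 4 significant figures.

CL = Dose / AUC = 640 / 85.7 = 7.468 L/h

7.468 L/h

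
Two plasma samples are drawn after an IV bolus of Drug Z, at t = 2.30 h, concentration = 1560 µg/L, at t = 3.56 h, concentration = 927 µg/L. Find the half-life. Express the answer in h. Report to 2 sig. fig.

1.7 h

k = ln(C₁/C₂) / (t₂ − t₁) = ln(1560/927) / (3.56 − 2.30)
  = 0.5205 / 1.260 = 0.4131 h⁻¹
t½ = ln2 / k = 0.693147 / 0.4131 = 1.678 h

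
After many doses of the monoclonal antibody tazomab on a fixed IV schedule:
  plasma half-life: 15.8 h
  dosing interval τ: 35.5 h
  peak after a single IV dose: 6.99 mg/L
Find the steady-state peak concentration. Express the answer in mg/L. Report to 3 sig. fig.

k = ln2 / t½ = 0.693147 / 15.8 = 0.04387 h⁻¹
e^(−kτ) = e^(−0.04387 × 35.5) = 0.2107
Accumulation ratio R = 1 / (1 − e^(−kτ)) = 1 / (1 − 0.2107) = 1.267
Steady-state peak = C₀ × R = 6.99 × 1.267 = 8.856 mg/L

8.86 mg/L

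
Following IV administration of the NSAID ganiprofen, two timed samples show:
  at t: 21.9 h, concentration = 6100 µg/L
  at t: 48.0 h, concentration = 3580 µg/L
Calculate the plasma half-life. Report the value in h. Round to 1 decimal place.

k = ln(C₁/C₂) / (t₂ − t₁) = ln(6100/3580) / (48.0 − 21.9)
  = 0.5329 / 26.10 = 0.02042 h⁻¹
t½ = ln2 / k = 0.693147 / 0.02042 = 33.94 h

33.9 h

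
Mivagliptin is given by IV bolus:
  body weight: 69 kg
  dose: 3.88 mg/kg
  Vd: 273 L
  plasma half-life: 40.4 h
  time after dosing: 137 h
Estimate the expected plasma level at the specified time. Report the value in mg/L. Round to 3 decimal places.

Total dose = 3.88 × 69 = 267.7 mg
C₀ = Dose / Vd = 267.7 / 273 = 0.9806 mg/L
k = ln2 / t½ = 0.693147 / 40.4 = 0.01716 h⁻¹
C = C₀ · e^(−k·t) = 0.9806 × e^(−0.01716 × 137)
  = 0.9806 × 0.09528 = 0.09343 mg/L

0.093 mg/L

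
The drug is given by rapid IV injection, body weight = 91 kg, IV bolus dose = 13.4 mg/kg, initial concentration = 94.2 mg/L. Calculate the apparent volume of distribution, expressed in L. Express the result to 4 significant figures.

Dose = 13.4 × 91 = 1219 mg
Vd = Dose / C₀ = 1219 / 94.2 = 12.94 L

12.94 L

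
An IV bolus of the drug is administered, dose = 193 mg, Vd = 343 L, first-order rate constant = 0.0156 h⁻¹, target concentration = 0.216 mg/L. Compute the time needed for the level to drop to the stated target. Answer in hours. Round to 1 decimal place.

C₀ = Dose / Vd = 193.0 / 343 = 0.5627 mg/L
t = ln(C₀ / C) / k = ln(0.5627 / 0.216) / 0.01560
  = ln(2.605) / 0.01560 = 0.9574 / 0.01560 = 61.37 h

61.4 h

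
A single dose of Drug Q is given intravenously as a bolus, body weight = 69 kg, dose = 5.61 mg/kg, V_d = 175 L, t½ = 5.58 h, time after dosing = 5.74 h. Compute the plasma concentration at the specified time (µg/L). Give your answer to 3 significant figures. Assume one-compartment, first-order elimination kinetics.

1080 µg/L

Total dose = 5.61 × 69 = 387.1 mg
C₀ = Dose / Vd = 387.1 / 175 = 2.212 mg/L
k = ln2 / t½ = 0.693147 / 5.58 = 0.1242 h⁻¹
C = C₀ · e^(−k·t) = 2.212 × e^(−0.1242 × 5.74)
  = 2.212 × 0.4902 = 1.084 mg/L
Convert: 1.084 mg/L × 1000 = 1084 µg/L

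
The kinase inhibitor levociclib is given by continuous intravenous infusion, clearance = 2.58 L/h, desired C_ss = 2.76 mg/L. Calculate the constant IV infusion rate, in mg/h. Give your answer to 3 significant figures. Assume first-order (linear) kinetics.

7.12 mg/h

At steady state, infusion rate R₀ = Css × CL = 2.76 × 2.580 = 7.121 mg/h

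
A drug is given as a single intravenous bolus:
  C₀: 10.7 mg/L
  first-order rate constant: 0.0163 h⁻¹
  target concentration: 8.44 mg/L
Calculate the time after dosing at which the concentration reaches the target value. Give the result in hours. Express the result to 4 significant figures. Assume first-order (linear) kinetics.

t = ln(C₀ / C) / k = ln(10.70 / 8.44) / 0.01630
  = ln(1.268) / 0.01630 = 0.2374 / 0.01630 = 14.56 h

14.56 h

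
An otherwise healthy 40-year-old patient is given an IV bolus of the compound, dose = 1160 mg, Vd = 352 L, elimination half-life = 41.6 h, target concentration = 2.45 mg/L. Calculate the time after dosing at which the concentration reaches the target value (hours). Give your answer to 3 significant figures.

17.8 h

C₀ = Dose / Vd = 1160 / 352 = 3.295 mg/L
k = ln2 / t½ = 0.693147 / 41.6 = 0.01666 h⁻¹
t = ln(C₀ / C) / k = ln(3.295 / 2.45) / 0.01666
  = ln(1.345) / 0.01666 = 0.2964 / 0.01666 = 17.79 h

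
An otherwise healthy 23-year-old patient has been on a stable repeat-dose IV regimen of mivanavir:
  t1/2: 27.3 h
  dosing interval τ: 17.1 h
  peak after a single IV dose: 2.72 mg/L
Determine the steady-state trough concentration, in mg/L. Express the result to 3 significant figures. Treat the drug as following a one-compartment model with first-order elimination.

k = ln2 / t½ = 0.693147 / 27.3 = 0.02539 h⁻¹
e^(−kτ) = e^(−0.02539 × 17.1) = 0.6478
Accumulation ratio R = 1 / (1 − e^(−kτ)) = 1 / (1 − 0.6478) = 2.839
Steady-state trough = C₀ × R × e^(−kτ) = 2.72 × 2.839 × 0.6478 = 5.002 mg/L

5.00 mg/L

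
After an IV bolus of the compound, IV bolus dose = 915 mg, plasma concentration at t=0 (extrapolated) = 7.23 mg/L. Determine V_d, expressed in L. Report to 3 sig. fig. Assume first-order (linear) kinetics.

127 L

Vd = Dose / C₀ = 915.0 / 7.23 = 126.6 L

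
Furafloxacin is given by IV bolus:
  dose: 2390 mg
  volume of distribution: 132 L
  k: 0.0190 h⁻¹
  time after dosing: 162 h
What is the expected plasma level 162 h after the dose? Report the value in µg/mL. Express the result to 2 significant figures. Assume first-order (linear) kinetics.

0.83 µg/mL

C₀ = Dose / Vd = 2390 / 132 = 18.11 mg/L
C = C₀ · e^(−k·t) = 18.11 × e^(−0.01900 × 162)
  = 18.11 × 0.04605 = 0.8340 mg/L
(0.8340 mg/L = 0.8340 µg/mL)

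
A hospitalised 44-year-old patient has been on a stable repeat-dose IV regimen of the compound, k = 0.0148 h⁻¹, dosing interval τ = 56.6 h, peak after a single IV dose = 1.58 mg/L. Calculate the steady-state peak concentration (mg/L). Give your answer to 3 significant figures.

2.79 mg/L

e^(−kτ) = e^(−0.01480 × 56.6) = 0.4327
Accumulation ratio R = 1 / (1 − e^(−kτ)) = 1 / (1 − 0.4327) = 1.763
Steady-state peak = C₀ × R = 1.58 × 1.763 = 2.786 mg/L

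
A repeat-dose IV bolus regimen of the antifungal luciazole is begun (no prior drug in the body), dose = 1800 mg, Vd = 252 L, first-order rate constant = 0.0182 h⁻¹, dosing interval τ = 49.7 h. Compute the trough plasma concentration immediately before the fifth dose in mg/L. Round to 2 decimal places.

C₀ per dose = Dose / Vd = 1800 / 252 = 7.143 mg/L
Fraction remaining after one interval: r = e^(−kτ) = e^(−0.01820 × 49.7) = 0.4047
Before dose 5, 4 doses have been given (aged 1τ, 2τ, 3τ, 4τ).
C_trough = C₀ × (r + r² + … + r^4) = C₀ × r(1−r^4)/(1−r)
        = 7.143 × 0.4047 × (1 − 0.02682) / (1 − 0.4047) = 4.726 mg/L

4.73 mg/L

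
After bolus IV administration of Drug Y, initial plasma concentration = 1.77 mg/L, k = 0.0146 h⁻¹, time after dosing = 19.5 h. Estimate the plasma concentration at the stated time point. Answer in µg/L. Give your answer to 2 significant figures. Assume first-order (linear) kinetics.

1300 µg/L

C = C₀ · e^(−k·t) = 1.770 × e^(−0.01460 × 19.5)
  = 1.770 × 0.7522 = 1.331 mg/L
Convert: 1.331 mg/L × 1000 = 1331 µg/L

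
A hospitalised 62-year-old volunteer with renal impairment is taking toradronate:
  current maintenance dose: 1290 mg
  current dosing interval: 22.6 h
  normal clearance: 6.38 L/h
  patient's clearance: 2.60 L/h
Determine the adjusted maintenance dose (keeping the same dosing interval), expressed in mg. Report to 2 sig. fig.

530 mg

To keep the same average steady-state level, dosing rate must scale with clearance.
CL ratio = 2.60 / 6.38 = 0.4075
New dose (same interval) = 1290 × 0.4075 = 525.7 mg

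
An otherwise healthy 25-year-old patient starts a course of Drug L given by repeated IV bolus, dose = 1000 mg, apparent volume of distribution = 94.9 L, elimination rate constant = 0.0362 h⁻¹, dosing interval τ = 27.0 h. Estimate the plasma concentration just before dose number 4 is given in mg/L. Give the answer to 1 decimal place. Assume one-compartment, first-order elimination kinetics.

6.0 mg/L

C₀ per dose = Dose / Vd = 1000 / 94.9 = 10.54 mg/L
Fraction remaining after one interval: r = e^(−kτ) = e^(−0.03620 × 27.0) = 0.3763
Before dose 4, 3 doses have been given (aged 1τ, 2τ, 3τ).
C_trough = C₀ × (r + r² + … + r^3) = C₀ × r(1−r^3)/(1−r)
        = 10.54 × 0.3763 × (1 − 0.05328) / (1 − 0.3763) = 6.020 mg/L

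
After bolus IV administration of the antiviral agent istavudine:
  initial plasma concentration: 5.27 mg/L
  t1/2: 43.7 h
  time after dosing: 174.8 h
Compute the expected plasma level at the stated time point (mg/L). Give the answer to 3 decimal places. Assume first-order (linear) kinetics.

0.329 mg/L

k = ln2 / t½ = 0.693147 / 43.7 = 0.01586 h⁻¹
t / t½ = 174.8 / 43.7 = 4 half-lives
C = C₀ × (1/2)^4 = 5.270 × 0.06250 = 0.3294 mg/L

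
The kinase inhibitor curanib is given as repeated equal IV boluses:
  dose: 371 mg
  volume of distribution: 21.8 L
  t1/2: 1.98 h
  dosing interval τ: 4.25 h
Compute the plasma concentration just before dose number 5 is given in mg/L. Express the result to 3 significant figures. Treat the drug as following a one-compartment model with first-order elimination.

4.95 mg/L

C₀ per dose = Dose / Vd = 371 / 21.8 = 17.02 mg/L
k = ln2 / t½ = 0.693147 / 1.98 = 0.3501 h⁻¹
Fraction remaining after one interval: r = e^(−kτ) = e^(−0.3501 × 4.25) = 0.2258
Before dose 5, 4 doses have been given (aged 1τ, 2τ, 3τ, 4τ).
C_trough = C₀ × (r + r² + … + r^4) = C₀ × r(1−r^4)/(1−r)
        = 17.02 × 0.2258 × (1 − 0.002600) / (1 − 0.2258) = 4.951 mg/L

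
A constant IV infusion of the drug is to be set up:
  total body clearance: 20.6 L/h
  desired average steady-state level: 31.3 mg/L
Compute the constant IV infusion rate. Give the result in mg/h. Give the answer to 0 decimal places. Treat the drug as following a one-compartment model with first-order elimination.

645 mg/h

At steady state, infusion rate R₀ = Css × CL = 31.3 × 20.60 = 644.8 mg/h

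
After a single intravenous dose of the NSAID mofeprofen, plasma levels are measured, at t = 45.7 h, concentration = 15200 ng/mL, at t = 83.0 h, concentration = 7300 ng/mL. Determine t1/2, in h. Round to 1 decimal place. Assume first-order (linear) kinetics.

35.3 h

k = ln(C₁/C₂) / (t₂ − t₁) = ln(15200/7300) / (83.0 − 45.7)
  = 0.7334 / 37.30 = 0.01966 h⁻¹
t½ = ln2 / k = 0.693147 / 0.01966 = 35.26 h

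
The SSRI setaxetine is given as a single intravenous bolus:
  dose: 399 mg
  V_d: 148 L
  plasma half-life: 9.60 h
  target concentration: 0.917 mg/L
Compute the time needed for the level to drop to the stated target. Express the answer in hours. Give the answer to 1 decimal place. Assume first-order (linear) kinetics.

C₀ = Dose / Vd = 399.0 / 148 = 2.696 mg/L
k = ln2 / t½ = 0.693147 / 9.60 = 0.07220 h⁻¹
t = ln(C₀ / C) / k = ln(2.696 / 0.917) / 0.07220
  = ln(2.940) / 0.07220 = 1.078 / 0.07220 = 14.93 h

14.9 h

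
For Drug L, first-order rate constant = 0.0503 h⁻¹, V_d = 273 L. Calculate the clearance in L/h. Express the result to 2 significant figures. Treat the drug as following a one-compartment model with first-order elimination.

14 L/h

CL = k × Vd = 0.0503 × 273 = 13.73 L/h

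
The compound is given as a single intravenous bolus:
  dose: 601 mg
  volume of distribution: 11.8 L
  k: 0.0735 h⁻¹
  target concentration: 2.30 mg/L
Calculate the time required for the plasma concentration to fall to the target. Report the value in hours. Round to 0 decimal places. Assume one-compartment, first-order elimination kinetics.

42 h

C₀ = Dose / Vd = 601.0 / 11.8 = 50.93 mg/L
t = ln(C₀ / C) / k = ln(50.93 / 2.30) / 0.07350
  = ln(22.14) / 0.07350 = 3.097 / 0.07350 = 42.14 h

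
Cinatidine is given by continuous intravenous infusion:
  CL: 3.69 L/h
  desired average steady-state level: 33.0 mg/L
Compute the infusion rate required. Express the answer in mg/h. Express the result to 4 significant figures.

121.8 mg/h

At steady state, infusion rate R₀ = Css × CL = 33.0 × 3.690 = 121.8 mg/h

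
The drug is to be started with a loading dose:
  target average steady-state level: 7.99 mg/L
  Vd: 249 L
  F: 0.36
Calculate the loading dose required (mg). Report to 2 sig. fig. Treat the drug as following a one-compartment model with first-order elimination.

LD = Css × Vd / F = 7.99 × 249 / 0.36 = 5526 mg

5500 mg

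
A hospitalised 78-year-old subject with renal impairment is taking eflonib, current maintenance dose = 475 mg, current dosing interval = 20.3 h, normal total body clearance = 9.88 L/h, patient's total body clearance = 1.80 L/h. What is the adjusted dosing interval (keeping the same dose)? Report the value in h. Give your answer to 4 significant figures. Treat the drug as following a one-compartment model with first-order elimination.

To keep the same average steady-state level, dosing rate must scale with clearance.
CL ratio = 1.80 / 9.88 = 0.1822
New interval (same dose) = 20.3 / 0.1822 = 111.4 h

111.4 h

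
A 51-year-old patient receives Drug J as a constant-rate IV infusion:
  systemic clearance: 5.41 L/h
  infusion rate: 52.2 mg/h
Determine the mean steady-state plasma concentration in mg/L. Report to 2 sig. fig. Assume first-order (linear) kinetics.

9.6 mg/L

At steady state Css = R₀ / CL = 52.2 / 5.410 = 9.649 mg/L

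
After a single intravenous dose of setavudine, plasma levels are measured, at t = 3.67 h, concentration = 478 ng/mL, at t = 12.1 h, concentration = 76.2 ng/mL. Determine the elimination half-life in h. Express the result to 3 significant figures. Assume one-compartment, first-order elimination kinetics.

k = ln(C₁/C₂) / (t₂ − t₁) = ln(478/76.2) / (12.1 − 3.67)
  = 1.836 / 8.430 = 0.2178 h⁻¹
t½ = ln2 / k = 0.693147 / 0.2178 = 3.182 h

3.18 h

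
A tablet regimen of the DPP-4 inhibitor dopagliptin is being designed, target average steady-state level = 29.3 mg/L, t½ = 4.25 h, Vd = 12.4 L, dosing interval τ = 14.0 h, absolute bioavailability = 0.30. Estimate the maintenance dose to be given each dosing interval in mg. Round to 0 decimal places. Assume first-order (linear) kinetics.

k = ln2 / t½ = 0.693147 / 4.25 = 0.1631 h⁻¹
CL = k × Vd = 0.1631 × 12.4 = 2.022 L/h
At steady state, F × (Dose/τ) = Css × CL.
Dose = Css × CL × τ / F = 29.3 × 2.022 × 14.0 / 0.30 = 2765 mg

2765 mg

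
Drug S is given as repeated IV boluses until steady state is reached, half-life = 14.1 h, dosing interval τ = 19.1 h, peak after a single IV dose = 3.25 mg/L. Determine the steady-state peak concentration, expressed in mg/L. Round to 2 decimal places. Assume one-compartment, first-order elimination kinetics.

k = ln2 / t½ = 0.693147 / 14.1 = 0.04916 h⁻¹
e^(−kτ) = e^(−0.04916 × 19.1) = 0.3910
Accumulation ratio R = 1 / (1 − e^(−kτ)) = 1 / (1 − 0.3910) = 1.642
Steady-state peak = C₀ × R = 3.25 × 1.642 = 5.337 mg/L

5.34 mg/L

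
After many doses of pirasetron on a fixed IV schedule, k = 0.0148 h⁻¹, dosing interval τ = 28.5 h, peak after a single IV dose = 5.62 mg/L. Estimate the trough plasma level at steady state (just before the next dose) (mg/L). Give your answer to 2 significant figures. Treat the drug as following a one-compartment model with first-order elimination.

e^(−kτ) = e^(−0.01480 × 28.5) = 0.6559
Accumulation ratio R = 1 / (1 − e^(−kτ)) = 1 / (1 − 0.6559) = 2.906
Steady-state trough = C₀ × R × e^(−kτ) = 5.62 × 2.906 × 0.6559 = 10.71 mg/L

11 mg/L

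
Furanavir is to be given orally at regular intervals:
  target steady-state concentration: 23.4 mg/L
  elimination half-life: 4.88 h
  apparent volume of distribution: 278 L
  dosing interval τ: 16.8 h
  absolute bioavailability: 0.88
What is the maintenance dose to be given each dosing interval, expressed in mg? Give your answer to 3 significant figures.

17600 mg

k = ln2 / t½ = 0.693147 / 4.88 = 0.1420 h⁻¹
CL = k × Vd = 0.1420 × 278 = 39.48 L/h
At steady state, F × (Dose/τ) = Css × CL.
Dose = Css × CL × τ / F = 23.4 × 39.48 × 16.8 / 0.88 = 17640 mg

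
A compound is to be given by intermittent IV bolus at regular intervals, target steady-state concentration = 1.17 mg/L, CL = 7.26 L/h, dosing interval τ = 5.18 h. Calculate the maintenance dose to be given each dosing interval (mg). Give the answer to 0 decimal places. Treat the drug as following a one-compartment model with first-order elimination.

44 mg

At steady state, Dose/τ = Css × CL.
Dose = Css × CL × τ = 1.17 × 7.260 × 5.18 = 44.00 mg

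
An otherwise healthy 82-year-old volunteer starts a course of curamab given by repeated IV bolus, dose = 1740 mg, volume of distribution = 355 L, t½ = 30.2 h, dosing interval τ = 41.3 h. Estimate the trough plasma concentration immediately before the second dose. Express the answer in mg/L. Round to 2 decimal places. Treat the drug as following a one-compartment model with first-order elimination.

C₀ per dose = Dose / Vd = 1740 / 355 = 4.901 mg/L
k = ln2 / t½ = 0.693147 / 30.2 = 0.02295 h⁻¹
Fraction remaining after one interval: r = e^(−kτ) = e^(−0.02295 × 41.3) = 0.3876
Before dose 2, 1 dose has been given (aged 1τ).
C_trough = C₀ × r = 4.901 × 0.3876 = 1.900 mg/L

1.90 mg/L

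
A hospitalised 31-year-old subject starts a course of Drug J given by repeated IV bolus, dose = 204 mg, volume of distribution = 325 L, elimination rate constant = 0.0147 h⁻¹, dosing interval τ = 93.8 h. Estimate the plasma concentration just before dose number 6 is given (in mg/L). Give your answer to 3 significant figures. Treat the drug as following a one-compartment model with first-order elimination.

C₀ per dose = Dose / Vd = 204 / 325 = 0.6277 mg/L
Fraction remaining after one interval: r = e^(−kτ) = e^(−0.01470 × 93.8) = 0.2519
Before dose 6, 5 doses have been given (aged 1τ, 2τ, 3τ, 4τ, 5τ).
C_trough = C₀ × (r + r² + … + r^5) = C₀ × r(1−r^5)/(1−r)
        = 0.6277 × 0.2519 × (1 − 0.001014) / (1 − 0.2519) = 0.2111 mg/L

0.211 mg/L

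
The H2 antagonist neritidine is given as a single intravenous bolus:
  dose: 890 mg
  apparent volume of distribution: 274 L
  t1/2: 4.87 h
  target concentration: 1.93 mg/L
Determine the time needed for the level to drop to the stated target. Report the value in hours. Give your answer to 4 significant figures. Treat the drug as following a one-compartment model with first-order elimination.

C₀ = Dose / Vd = 890.0 / 274 = 3.248 mg/L
k = ln2 / t½ = 0.693147 / 4.87 = 0.1423 h⁻¹
t = ln(C₀ / C) / k = ln(3.248 / 1.93) / 0.1423
  = ln(1.683) / 0.1423 = 0.5206 / 0.1423 = 3.658 h

3.658 h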